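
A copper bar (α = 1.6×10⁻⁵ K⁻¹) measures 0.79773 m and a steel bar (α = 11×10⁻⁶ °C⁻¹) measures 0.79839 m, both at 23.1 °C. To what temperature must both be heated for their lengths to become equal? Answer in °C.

T = 188.9 °C

L₁(1 + α₁ΔT) = L₂(1 + α₂ΔT) ⇒ ΔT = (L₂ − L₁)/(α₁L₁ − α₂L₂)
L₂ − L₁ = 0.79839 − 0.79773 = 6.60×10⁻⁴ m
α₁L₁ − α₂L₂ = 1.6×10⁻⁵×0.79773 − 11×10⁻⁶×0.79839 = 3.98139×10⁻⁶ m/K
ΔT = 6.60×10⁻⁴ / 3.98139×10⁻⁶ = 165.771 K
T = 23.1 + 165.771 = 188.871 °C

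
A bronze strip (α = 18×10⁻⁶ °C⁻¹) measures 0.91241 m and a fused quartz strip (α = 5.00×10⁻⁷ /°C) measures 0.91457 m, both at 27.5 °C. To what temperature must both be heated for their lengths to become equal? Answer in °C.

L₁(1 + α₁ΔT) = L₂(1 + α₂ΔT) ⇒ ΔT = (L₂ − L₁)/(α₁L₁ − α₂L₂)
L₂ − L₁ = 0.91457 − 0.91241 = 2.16×10⁻³ m
α₁L₁ − α₂L₂ = 18×10⁻⁶×0.91241 − 5.00×10⁻⁷×0.91457 = 1.5966095×10⁻⁵ m/K
ΔT = 2.16×10⁻³ / 1.5966095×10⁻⁵ = 135.287 K
T = 27.5 + 135.287 = 162.787 °C

T = 162.8 °C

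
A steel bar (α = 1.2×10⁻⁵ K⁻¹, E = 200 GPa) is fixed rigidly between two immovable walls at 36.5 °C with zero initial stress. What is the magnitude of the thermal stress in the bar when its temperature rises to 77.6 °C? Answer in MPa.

Fully constrained: the free strain ε = αΔT is blocked, so σ = Eε = EαΔT.
|ΔT| = 41.1 K
σ = 200×10⁹ × 1.2×10⁻⁵ × 41.1 = 9.86×10⁷ Pa

σ = 98.6 MPa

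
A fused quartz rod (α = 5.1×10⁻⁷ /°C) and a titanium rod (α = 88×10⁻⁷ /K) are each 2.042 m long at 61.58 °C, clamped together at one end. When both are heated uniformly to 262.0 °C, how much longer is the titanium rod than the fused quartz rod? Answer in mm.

3.39 mm

ΔT = 200.42 K
fused quartz: ΔL = 5.1×10⁻⁷ × 2.042 m × 200.42 = 2.0872×10⁻⁴ m = 0.20872 mm
titanium: ΔL = 88×10⁻⁷ × 2.042 m × 200.42 = 3.6015×10⁻³ m = 3.6015 mm
difference = 3.6015 − 0.20872 = 3.39278 mm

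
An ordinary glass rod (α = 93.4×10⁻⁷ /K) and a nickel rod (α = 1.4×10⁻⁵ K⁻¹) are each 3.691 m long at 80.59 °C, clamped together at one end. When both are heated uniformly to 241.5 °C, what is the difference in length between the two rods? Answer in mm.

2.77 mm

ΔT = 160.91 K
ordinary glass: ΔL = 93.4×10⁻⁷ × 3.691 m × 160.91 = 5.5472×10⁻³ m = 5.5472 mm
nickel: ΔL = 1.4×10⁻⁵ × 3.691 m × 160.91 = 8.3149×10⁻³ m = 8.3149 mm
difference = 8.3149 − 5.5472 = 2.7677 mm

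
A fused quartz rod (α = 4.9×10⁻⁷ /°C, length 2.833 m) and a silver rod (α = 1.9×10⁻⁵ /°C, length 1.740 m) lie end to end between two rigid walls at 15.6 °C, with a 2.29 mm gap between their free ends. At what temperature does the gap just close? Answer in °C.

α₁L₁ = 1.38817×10⁻⁶ m/K, α₂L₂ = 3.306×10⁻⁵ m/K → total 3.444817×10⁻⁵ m/K
ΔT = g/(α₁L₁+α₂L₂) = 2.29×10⁻³ / 3.444817×10⁻⁵ = 66.477 K
T = 15.6 + 66.477 = 82.077 °C

T = 82.1 °C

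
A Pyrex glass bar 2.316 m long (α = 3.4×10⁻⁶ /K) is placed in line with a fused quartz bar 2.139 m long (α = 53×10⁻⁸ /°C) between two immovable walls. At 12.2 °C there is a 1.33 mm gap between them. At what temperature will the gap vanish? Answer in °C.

Gap closes when ΔL₁ + ΔL₂ = 1.33 mm = 1.33×10⁻³ m
(α₁L₁ + α₂L₂)ΔT = g
α₁L₁ + α₂L₂ = 3.4×10⁻⁶×2.316 + 53×10⁻⁸×2.139 = 9.00807×10⁻⁶ m/K
ΔT = 1.33×10⁻³ / 9.00807×10⁻⁶ = 147.65 K
T = 12.2 + 147.65 = 159.85 °C

T = 160 °C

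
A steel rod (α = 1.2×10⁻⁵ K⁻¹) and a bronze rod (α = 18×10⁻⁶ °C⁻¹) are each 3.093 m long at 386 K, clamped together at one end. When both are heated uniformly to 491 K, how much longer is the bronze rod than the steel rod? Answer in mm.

ΔT = 105 K
steel: ΔL = 1.2×10⁻⁵ × 3.093 m × 105 = 3.8972×10⁻³ m = 3.8972 mm
bronze: ΔL = 18×10⁻⁶ × 3.093 m × 105 = 5.8458×10⁻³ m = 5.8458 mm
difference = 5.8458 − 3.8972 = 1.9486 mm

1.95 mm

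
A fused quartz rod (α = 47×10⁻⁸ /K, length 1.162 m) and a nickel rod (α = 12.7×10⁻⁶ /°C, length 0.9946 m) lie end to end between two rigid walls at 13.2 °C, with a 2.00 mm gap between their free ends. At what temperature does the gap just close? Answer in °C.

Gap closes when ΔL₁ + ΔL₂ = 2.00 mm = 2.00×10⁻³ m
(α₁L₁ + α₂L₂)ΔT = g
α₁L₁ + α₂L₂ = 47×10⁻⁸×1.162 + 12.7×10⁻⁶×0.9946 = 1.317756×10⁻⁵ m/K
ΔT = 2.00×10⁻³ / 1.317756×10⁻⁵ = 151.77 K
T = 13.2 + 151.77 = 164.97 °C

T = 165 °C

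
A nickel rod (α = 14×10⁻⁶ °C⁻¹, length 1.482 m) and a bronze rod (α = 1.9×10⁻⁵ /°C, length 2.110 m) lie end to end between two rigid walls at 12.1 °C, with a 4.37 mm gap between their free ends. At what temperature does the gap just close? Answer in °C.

Gap closes when ΔL₁ + ΔL₂ = 4.37 mm = 4.37×10⁻³ m
(α₁L₁ + α₂L₂)ΔT = g
α₁L₁ + α₂L₂ = 14×10⁻⁶×1.482 + 1.9×10⁻⁵×2.110 = 6.0838×10⁻⁵ m/K
ΔT = 4.37×10⁻³ / 6.0838×10⁻⁵ = 71.830 K
T = 12.1 + 71.830 = 83.930 °C

T = 83.9 °C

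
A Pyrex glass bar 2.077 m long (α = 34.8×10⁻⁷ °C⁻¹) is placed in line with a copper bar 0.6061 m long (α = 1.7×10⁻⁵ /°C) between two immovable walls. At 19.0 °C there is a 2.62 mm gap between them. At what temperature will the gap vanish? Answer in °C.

T = 168 °C

Gap closes when ΔL₁ + ΔL₂ = 2.62 mm = 2.62×10⁻³ m
(α₁L₁ + α₂L₂)ΔT = g
α₁L₁ + α₂L₂ = 34.8×10⁻⁷×2.077 + 1.7×10⁻⁵×0.6061 = 1.753166×10⁻⁵ m/K
ΔT = 2.62×10⁻³ / 1.753166×10⁻⁵ = 149.44 K
T = 19.0 + 149.44 = 168.44 °C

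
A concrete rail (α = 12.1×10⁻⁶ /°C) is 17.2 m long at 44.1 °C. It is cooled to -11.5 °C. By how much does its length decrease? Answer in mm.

|ΔT| = |-11.5 − 44.1| = 55.6 K
ΔL = αL₀ΔT = (12.1×10⁻⁶)(17.2)(55.6) = 1.16×10⁻² m

ΔL = 11.6 mm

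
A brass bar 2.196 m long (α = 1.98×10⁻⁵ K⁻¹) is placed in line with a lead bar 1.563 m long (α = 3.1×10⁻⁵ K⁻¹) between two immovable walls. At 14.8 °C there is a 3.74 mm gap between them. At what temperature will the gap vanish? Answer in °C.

T = 55.5 °C

Gap closes when ΔL₁ + ΔL₂ = 3.74 mm = 3.74×10⁻³ m
(α₁L₁ + α₂L₂)ΔT = g
α₁L₁ + α₂L₂ = 1.98×10⁻⁵×2.196 + 3.1×10⁻⁵×1.563 = 9.19338×10⁻⁵ m/K
ΔT = 3.74×10⁻³ / 9.19338×10⁻⁵ = 40.681 K
T = 14.8 + 40.681 = 55.481 °C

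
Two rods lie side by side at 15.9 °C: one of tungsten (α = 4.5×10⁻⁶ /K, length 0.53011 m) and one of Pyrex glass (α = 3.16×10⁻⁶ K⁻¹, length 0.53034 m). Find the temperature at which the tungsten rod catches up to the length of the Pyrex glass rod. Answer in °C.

T = 340.0 °C

Equal length when α₁L₁ΔT − α₂L₂ΔT = L₂ − L₁ = 2.30×10⁻⁴ m
α₁L₁ = 2.385495×10⁻⁶, α₂L₂ = 1.6758744×10⁻⁶ → Δ(αL) = 7.096206×10⁻⁷ m/K
ΔT = 2.30×10⁻⁴ / 7.096206×10⁻⁷ = 324.117 K, so T = 15.9 + 324.117 = 340.017 °C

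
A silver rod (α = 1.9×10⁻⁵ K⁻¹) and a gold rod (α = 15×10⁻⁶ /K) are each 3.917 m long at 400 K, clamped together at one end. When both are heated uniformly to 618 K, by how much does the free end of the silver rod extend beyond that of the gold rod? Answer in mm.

ΔT = 218 K
silver: ΔL = 1.9×10⁻⁵ × 3.917 m × 218 = 1.6224×10⁻² m = 16.224 mm
gold: ΔL = 15×10⁻⁶ × 3.917 m × 218 = 1.2809×10⁻² m = 12.809 mm
difference = 16.224 − 12.809 = 3.415 mm

3.42 mm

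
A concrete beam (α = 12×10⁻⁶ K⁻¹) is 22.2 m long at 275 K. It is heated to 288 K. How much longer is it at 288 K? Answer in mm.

ΔL = 3.46 mm

|ΔT| = |288 − 275| = 13 K
ΔL = αL₀ΔT = (12×10⁻⁶)(22.2)(13) = 3.46×10⁻³ m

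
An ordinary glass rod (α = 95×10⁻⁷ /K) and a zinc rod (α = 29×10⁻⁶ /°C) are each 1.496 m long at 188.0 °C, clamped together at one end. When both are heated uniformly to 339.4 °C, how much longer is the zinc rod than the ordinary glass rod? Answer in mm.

4.42 mm

ΔT = 151.4 K
ordinary glass: ΔL = 95×10⁻⁷ × 1.496 m × 151.4 = 2.1517×10⁻³ m = 2.1517 mm
zinc: ΔL = 29×10⁻⁶ × 1.496 m × 151.4 = 6.5683×10⁻³ m = 6.5683 mm
difference = 6.5683 − 2.1517 = 4.4166 mm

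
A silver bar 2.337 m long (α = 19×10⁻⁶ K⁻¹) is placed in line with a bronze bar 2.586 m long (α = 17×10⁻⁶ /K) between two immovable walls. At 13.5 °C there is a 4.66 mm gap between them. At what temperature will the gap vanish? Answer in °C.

α₁L₁ = 4.4403×10⁻⁵ m/K, α₂L₂ = 4.3962×10⁻⁵ m/K → total 8.8365×10⁻⁵ m/K
ΔT = g/(α₁L₁+α₂L₂) = 4.66×10⁻³ / 8.8365×10⁻⁵ = 52.736 K
T = 13.5 + 52.736 = 66.236 °C

T = 66.2 °C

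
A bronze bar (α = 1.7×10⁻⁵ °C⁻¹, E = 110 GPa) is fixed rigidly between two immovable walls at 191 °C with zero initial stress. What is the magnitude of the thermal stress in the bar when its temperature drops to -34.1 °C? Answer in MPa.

σ = 421 MPa

Fully constrained: the free strain ε = αΔT is blocked, so σ = Eε = EαΔT.
|ΔT| = 225.1 K
σ = 110×10⁹ × 1.7×10⁻⁵ × 225.1 = 4.21×10⁸ Pa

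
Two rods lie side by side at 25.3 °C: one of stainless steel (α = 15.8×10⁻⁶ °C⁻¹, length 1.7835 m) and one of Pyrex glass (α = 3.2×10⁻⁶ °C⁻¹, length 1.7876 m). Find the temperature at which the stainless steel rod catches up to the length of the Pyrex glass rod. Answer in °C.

T = 207.9 °C

L₁(1 + α₁ΔT) = L₂(1 + α₂ΔT) ⇒ ΔT = (L₂ − L₁)/(α₁L₁ − α₂L₂)
L₂ − L₁ = 1.7876 − 1.7835 = 4.10×10⁻³ m
α₁L₁ − α₂L₂ = 15.8×10⁻⁶×1.7835 − 3.2×10⁻⁶×1.7876 = 2.245898×10⁻⁵ m/K
ΔT = 4.10×10⁻³ / 2.245898×10⁻⁵ = 182.555 K
T = 25.3 + 182.555 = 207.855 °C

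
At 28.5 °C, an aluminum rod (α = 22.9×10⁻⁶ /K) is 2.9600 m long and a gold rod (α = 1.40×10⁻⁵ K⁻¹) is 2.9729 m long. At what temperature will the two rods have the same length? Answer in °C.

L₁(1 + α₁ΔT) = L₂(1 + α₂ΔT) ⇒ ΔT = (L₂ − L₁)/(α₁L₁ − α₂L₂)
L₂ − L₁ = 2.9729 − 2.9600 = 1.29×10⁻² m
α₁L₁ − α₂L₂ = 22.9×10⁻⁶×2.9600 − 1.40×10⁻⁵×2.9729 = 2.61634×10⁻⁵ m/K
ΔT = 1.29×10⁻² / 2.61634×10⁻⁵ = 493.055 K
T = 28.5 + 493.055 = 521.555 °C

T = 521.6 °C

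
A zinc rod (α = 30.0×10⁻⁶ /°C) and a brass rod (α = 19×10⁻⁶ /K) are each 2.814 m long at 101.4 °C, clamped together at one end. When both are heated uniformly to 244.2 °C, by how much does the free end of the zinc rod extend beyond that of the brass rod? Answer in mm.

ΔT = 142.8 K
zinc: ΔL = 30.0×10⁻⁶ × 2.814 m × 142.8 = 1.2055×10⁻² m = 12.055 mm
brass: ΔL = 19×10⁻⁶ × 2.814 m × 142.8 = 7.6349×10⁻³ m = 7.6349 mm
difference = 12.055 − 7.6349 = 4.4201 mm

4.42 mm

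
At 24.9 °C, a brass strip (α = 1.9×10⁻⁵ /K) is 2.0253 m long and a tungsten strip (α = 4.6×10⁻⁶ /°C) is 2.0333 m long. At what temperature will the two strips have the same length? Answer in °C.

L₁(1 + α₁ΔT) = L₂(1 + α₂ΔT) ⇒ ΔT = (L₂ − L₁)/(α₁L₁ − α₂L₂)
L₂ − L₁ = 2.0333 − 2.0253 = 8.00×10⁻³ m
α₁L₁ − α₂L₂ = 1.9×10⁻⁵×2.0253 − 4.6×10⁻⁶×2.0333 = 2.912752×10⁻⁵ m/K
ΔT = 8.00×10⁻³ / 2.912752×10⁻⁵ = 274.654 K
T = 24.9 + 274.654 = 299.554 °C

T = 299.6 °C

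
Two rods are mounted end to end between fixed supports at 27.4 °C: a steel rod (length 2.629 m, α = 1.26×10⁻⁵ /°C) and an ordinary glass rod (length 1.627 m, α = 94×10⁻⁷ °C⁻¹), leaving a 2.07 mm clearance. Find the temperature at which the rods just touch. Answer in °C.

T = 70.2 °C

α₁L₁ = 3.31254×10⁻⁵ m/K, α₂L₂ = 1.52938×10⁻⁵ m/K → total 4.84192×10⁻⁵ m/K
ΔT = g/(α₁L₁+α₂L₂) = 2.07×10⁻³ / 4.84192×10⁻⁵ = 42.752 K
T = 27.4 + 42.752 = 70.152 °C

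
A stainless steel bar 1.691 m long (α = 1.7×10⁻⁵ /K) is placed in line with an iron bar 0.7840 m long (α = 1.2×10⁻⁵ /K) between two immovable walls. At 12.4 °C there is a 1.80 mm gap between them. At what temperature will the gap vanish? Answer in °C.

Gap closes when ΔL₁ + ΔL₂ = 1.80 mm = 1.80×10⁻³ m
(α₁L₁ + α₂L₂)ΔT = g
α₁L₁ + α₂L₂ = 1.7×10⁻⁵×1.691 + 1.2×10⁻⁵×0.7840 = 3.8155×10⁻⁵ m/K
ΔT = 1.80×10⁻³ / 3.8155×10⁻⁵ = 47.176 K
T = 12.4 + 47.176 = 59.576 °C

T = 59.6 °C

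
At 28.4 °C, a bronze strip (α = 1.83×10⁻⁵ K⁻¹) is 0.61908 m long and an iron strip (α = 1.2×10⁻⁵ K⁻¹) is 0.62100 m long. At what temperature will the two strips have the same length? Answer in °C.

L₁(1 + α₁ΔT) = L₂(1 + α₂ΔT) ⇒ ΔT = (L₂ − L₁)/(α₁L₁ − α₂L₂)
L₂ − L₁ = 0.62100 − 0.61908 = 1.92×10⁻³ m
α₁L₁ − α₂L₂ = 1.83×10⁻⁵×0.61908 − 1.2×10⁻⁵×0.62100 = 3.877164×10⁻⁶ m/K
ΔT = 1.92×10⁻³ / 3.877164×10⁻⁶ = 495.207 K
T = 28.4 + 495.207 = 523.607 °C

T = 523.6 °C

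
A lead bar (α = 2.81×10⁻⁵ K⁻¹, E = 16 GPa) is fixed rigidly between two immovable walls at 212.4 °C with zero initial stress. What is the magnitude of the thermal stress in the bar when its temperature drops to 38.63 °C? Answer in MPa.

σ = 78.1 MPa

Fully constrained: the free strain ε = αΔT is blocked, so σ = Eε = EαΔT.
|ΔT| = 173.77 K
σ = 16.0×10⁹ × 2.81×10⁻⁵ × 173.77 = 7.81×10⁷ Pa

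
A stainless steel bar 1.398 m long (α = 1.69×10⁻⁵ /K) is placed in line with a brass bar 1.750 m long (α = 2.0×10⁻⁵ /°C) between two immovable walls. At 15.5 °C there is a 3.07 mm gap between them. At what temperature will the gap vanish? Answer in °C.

T = 67.9 °C

α₁L₁ = 2.36262×10⁻⁵ m/K, α₂L₂ = 3.500×10⁻⁵ m/K → total 5.86262×10⁻⁵ m/K
ΔT = g/(α₁L₁+α₂L₂) = 3.07×10⁻³ / 5.86262×10⁻⁵ = 52.366 K
T = 15.5 + 52.366 = 67.866 °C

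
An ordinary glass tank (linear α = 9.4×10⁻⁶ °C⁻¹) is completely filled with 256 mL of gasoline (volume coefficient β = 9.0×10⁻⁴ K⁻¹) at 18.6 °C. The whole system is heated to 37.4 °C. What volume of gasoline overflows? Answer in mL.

The tank also expands: β_container ≈ 3α = 2.82×10⁻⁵ /K
Net overflow = V₀(β_liq − 3α_cont)ΔT
β − 3α = 9.00×10⁻⁴ − 2.82×10⁻⁵ = 8.718×10⁻⁴ /K; ΔT = 18.8 K
ΔV = 256 × 8.718×10⁻⁴ × 18.8 = 4.20 mL

4.20 mL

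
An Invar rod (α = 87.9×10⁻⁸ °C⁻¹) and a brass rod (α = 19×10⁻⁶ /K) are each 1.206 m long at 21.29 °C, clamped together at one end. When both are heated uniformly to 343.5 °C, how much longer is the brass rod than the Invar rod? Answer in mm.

7.04 mm

ΔT = 322.21 K
Invar: ΔL = 87.9×10⁻⁸ × 1.206 m × 322.21 = 3.4157×10⁻⁴ m = 0.34157 mm
brass: ΔL = 19×10⁻⁶ × 1.206 m × 322.21 = 7.3831×10⁻³ m = 7.3831 mm
difference = 7.3831 − 0.34157 = 7.04153 mm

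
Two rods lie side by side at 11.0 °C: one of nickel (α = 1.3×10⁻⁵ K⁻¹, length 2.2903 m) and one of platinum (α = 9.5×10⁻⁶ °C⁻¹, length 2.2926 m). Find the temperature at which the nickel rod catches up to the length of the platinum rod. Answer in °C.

L₁(1 + α₁ΔT) = L₂(1 + α₂ΔT) ⇒ ΔT = (L₂ − L₁)/(α₁L₁ − α₂L₂)
L₂ − L₁ = 2.2926 − 2.2903 = 2.30×10⁻³ m
α₁L₁ − α₂L₂ = 1.3×10⁻⁵×2.2903 − 9.5×10⁻⁶×2.2926 = 7.9942×10⁻⁶ m/K
ΔT = 2.30×10⁻³ / 7.9942×10⁻⁶ = 287.709 K
T = 11.0 + 287.709 = 298.709 °C

T = 298.7 °C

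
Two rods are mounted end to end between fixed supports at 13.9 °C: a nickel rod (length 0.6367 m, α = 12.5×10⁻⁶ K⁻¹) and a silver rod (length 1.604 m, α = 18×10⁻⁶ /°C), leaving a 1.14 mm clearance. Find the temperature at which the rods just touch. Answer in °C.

T = 44.9 °C

Gap closes when ΔL₁ + ΔL₂ = 1.14 mm = 1.14×10⁻³ m
(α₁L₁ + α₂L₂)ΔT = g
α₁L₁ + α₂L₂ = 12.5×10⁻⁶×0.6367 + 18×10⁻⁶×1.604 = 3.683075×10⁻⁵ m/K
ΔT = 1.14×10⁻³ / 3.683075×10⁻⁵ = 30.952 K
T = 13.9 + 30.952 = 44.852 °C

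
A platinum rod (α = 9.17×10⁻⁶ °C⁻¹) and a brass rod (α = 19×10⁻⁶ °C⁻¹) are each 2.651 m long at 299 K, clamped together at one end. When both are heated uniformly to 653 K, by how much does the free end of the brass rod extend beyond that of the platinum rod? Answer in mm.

9.23 mm

ΔT = 354 K
platinum: ΔL = 9.17×10⁻⁶ × 2.651 m × 354 = 8.6056×10⁻³ m = 8.6056 mm
brass: ΔL = 19×10⁻⁶ × 2.651 m × 354 = 1.7831×10⁻² m = 17.831 mm
difference = 17.831 − 8.6056 = 9.2254 mm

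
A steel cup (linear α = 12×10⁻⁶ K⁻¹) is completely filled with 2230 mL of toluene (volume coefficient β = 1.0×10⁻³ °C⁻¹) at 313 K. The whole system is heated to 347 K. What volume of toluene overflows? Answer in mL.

The cup also expands: β_container ≈ 3α = 3.6×10⁻⁵ /K
Net overflow = V₀(β_liq − 3α_cont)ΔT
β − 3α = 1.00×10⁻³ − 3.6×10⁻⁵ = 9.64×10⁻⁴ /K; ΔT = 34 K
ΔV = 2230 × 9.64×10⁻⁴ × 34 = 73.1 mL

73.1 mL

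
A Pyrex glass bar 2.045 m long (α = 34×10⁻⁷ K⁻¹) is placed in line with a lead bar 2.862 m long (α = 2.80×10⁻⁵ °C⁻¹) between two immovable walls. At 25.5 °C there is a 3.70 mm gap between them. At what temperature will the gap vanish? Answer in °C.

T = 68.0 °C

Gap closes when ΔL₁ + ΔL₂ = 3.70 mm = 3.70×10⁻³ m
(α₁L₁ + α₂L₂)ΔT = g
α₁L₁ + α₂L₂ = 34×10⁻⁷×2.045 + 2.80×10⁻⁵×2.862 = 8.7089×10⁻⁵ m/K
ΔT = 3.70×10⁻³ / 8.7089×10⁻⁵ = 42.485 K
T = 25.5 + 42.485 = 67.985 °C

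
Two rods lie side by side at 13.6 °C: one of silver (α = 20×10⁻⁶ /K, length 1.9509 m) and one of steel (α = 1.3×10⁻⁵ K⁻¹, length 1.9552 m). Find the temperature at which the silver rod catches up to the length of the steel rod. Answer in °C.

T = 329.8 °C

Equal length when α₁L₁ΔT − α₂L₂ΔT = L₂ − L₁ = 4.30×10⁻³ m
α₁L₁ = 3.9018×10⁻⁵, α₂L₂ = 2.54176×10⁻⁵ → Δ(αL) = 1.36004×10⁻⁵ m/K
ΔT = 4.30×10⁻³ / 1.36004×10⁻⁵ = 316.167 K, so T = 13.6 + 316.167 = 329.767 °C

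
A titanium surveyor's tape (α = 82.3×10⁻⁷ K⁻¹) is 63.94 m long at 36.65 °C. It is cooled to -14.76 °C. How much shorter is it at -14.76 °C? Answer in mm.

|ΔT| = |-14.76 − 36.65| = 51.41 K
ΔL = αL₀ΔT = (82.3×10⁻⁷)(63.94)(51.41) = 2.71×10⁻² m

ΔL = 27.1 mm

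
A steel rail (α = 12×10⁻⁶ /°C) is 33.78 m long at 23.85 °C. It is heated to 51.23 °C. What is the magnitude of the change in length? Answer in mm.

ΔL = 11.1 mm

|ΔT| = |51.23 − 23.85| = 27.38 K
ΔL = αL₀ΔT = (12×10⁻⁶)(33.78)(27.38) = 1.11×10⁻² m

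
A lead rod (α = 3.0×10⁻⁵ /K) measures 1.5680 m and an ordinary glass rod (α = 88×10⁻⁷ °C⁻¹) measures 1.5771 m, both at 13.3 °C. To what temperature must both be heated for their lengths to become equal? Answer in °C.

L₁(1 + α₁ΔT) = L₂(1 + α₂ΔT) ⇒ ΔT = (L₂ − L₁)/(α₁L₁ − α₂L₂)
L₂ − L₁ = 1.5771 − 1.5680 = 9.10×10⁻³ m
α₁L₁ − α₂L₂ = 3.0×10⁻⁵×1.5680 − 88×10⁻⁷×1.5771 = 3.316152×10⁻⁵ m/K
ΔT = 9.10×10⁻³ / 3.316152×10⁻⁵ = 274.414 K
T = 13.3 + 274.414 = 287.714 °C

T = 287.7 °C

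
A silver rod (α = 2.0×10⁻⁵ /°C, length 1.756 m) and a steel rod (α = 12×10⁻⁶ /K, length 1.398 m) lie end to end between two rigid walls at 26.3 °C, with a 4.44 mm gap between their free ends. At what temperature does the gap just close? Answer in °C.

T = 112 °C

Gap closes when ΔL₁ + ΔL₂ = 4.44 mm = 4.44×10⁻³ m
(α₁L₁ + α₂L₂)ΔT = g
α₁L₁ + α₂L₂ = 2.0×10⁻⁵×1.756 + 12×10⁻⁶×1.398 = 5.1896×10⁻⁵ m/K
ΔT = 4.44×10⁻³ / 5.1896×10⁻⁵ = 85.56 K
T = 26.3 + 85.56 = 111.86 °C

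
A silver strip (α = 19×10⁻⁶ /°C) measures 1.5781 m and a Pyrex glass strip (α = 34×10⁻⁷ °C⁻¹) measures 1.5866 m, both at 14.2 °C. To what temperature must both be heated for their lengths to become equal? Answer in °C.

T = 359.9 °C

Equal length when α₁L₁ΔT − α₂L₂ΔT = L₂ − L₁ = 8.50×10⁻³ m
α₁L₁ = 2.99839×10⁻⁵, α₂L₂ = 5.39444×10⁻⁶ → Δ(αL) = 2.458946×10⁻⁵ m/K
ΔT = 8.50×10⁻³ / 2.458946×10⁻⁵ = 345.677 K, so T = 14.2 + 345.677 = 359.877 °C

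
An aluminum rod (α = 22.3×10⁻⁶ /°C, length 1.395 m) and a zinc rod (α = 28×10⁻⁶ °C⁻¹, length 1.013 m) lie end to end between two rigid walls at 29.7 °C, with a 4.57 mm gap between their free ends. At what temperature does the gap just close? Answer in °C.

T = 107 °C

Gap closes when ΔL₁ + ΔL₂ = 4.57 mm = 4.57×10⁻³ m
(α₁L₁ + α₂L₂)ΔT = g
α₁L₁ + α₂L₂ = 22.3×10⁻⁶×1.395 + 28×10⁻⁶×1.013 = 5.94725×10⁻⁵ m/K
ΔT = 4.57×10⁻³ / 5.94725×10⁻⁵ = 76.84 K
T = 29.7 + 76.84 = 106.54 °C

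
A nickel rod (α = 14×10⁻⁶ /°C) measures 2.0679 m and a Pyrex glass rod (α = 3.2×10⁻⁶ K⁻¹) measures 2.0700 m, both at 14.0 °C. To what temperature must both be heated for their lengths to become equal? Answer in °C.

L₁(1 + α₁ΔT) = L₂(1 + α₂ΔT) ⇒ ΔT = (L₂ − L₁)/(α₁L₁ − α₂L₂)
L₂ − L₁ = 2.0700 − 2.0679 = 2.10×10⁻³ m
α₁L₁ − α₂L₂ = 14×10⁻⁶×2.0679 − 3.2×10⁻⁶×2.0700 = 2.23266×10⁻⁵ m/K
ΔT = 2.10×10⁻³ / 2.23266×10⁻⁵ = 94.058 K
T = 14.0 + 94.058 = 108.058 °C

T = 108.1 °C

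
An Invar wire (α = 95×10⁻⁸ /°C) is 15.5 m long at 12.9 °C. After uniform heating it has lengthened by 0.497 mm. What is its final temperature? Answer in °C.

ΔL = αL₀ΔT ⇒ ΔT = ΔL / (αL₀)
ΔT = 0.497×10⁻³ m / (95×10⁻⁸ × 15.5 m) = 33.752 K
T = 12.9 + 33.752 = 46.652 °C

T = 46.7 °C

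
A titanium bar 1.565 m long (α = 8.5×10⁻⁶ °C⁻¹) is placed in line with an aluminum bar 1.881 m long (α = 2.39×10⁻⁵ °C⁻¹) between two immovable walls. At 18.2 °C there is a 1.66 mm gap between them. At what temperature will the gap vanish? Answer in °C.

Gap closes when ΔL₁ + ΔL₂ = 1.66 mm = 1.66×10⁻³ m
(α₁L₁ + α₂L₂)ΔT = g
α₁L₁ + α₂L₂ = 8.5×10⁻⁶×1.565 + 2.39×10⁻⁵×1.881 = 5.82584×10⁻⁵ m/K
ΔT = 1.66×10⁻³ / 5.82584×10⁻⁵ = 28.494 K
T = 18.2 + 28.494 = 46.694 °C

T = 46.7 °C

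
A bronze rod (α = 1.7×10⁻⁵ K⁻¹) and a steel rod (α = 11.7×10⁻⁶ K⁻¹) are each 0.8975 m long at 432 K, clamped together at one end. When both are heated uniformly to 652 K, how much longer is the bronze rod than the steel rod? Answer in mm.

ΔT = 220 K
bronze: ΔL = 1.7×10⁻⁵ × 0.8975 m × 220 = 3.3566×10⁻³ m = 3.3566 mm
steel: ΔL = 11.7×10⁻⁶ × 0.8975 m × 220 = 2.3102×10⁻³ m = 2.3102 mm
difference = 3.3566 − 2.3102 = 1.0464 mm

1.05 mm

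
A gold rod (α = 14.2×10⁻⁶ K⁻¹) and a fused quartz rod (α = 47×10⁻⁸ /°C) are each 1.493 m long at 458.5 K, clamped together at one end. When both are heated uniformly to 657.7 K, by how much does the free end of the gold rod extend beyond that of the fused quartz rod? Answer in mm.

ΔT = 199.2 K
gold: ΔL = 14.2×10⁻⁶ × 1.493 m × 199.2 = 4.2232×10⁻³ m = 4.2232 mm
fused quartz: ΔL = 47×10⁻⁸ × 1.493 m × 199.2 = 1.3978×10⁻⁴ m = 0.13978 mm
difference = 4.2232 − 0.13978 = 4.08342 mm

4.08 mm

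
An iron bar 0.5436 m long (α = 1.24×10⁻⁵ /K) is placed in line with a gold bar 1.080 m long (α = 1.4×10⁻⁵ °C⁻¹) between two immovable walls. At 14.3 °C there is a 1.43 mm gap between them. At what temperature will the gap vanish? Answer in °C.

Gap closes when ΔL₁ + ΔL₂ = 1.43 mm = 1.43×10⁻³ m
(α₁L₁ + α₂L₂)ΔT = g
α₁L₁ + α₂L₂ = 1.24×10⁻⁵×0.5436 + 1.4×10⁻⁵×1.080 = 2.186064×10⁻⁵ m/K
ΔT = 1.43×10⁻³ / 2.186064×10⁻⁵ = 65.414 K
T = 14.3 + 65.414 = 79.714 °C

T = 79.7 °C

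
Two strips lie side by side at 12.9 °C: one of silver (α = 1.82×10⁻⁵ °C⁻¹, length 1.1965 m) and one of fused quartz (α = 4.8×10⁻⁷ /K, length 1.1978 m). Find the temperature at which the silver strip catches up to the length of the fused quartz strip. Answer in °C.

T = 74.22 °C

Equal length when α₁L₁ΔT − α₂L₂ΔT = L₂ − L₁ = 1.30×10⁻³ m
α₁L₁ = 2.17763×10⁻⁵, α₂L₂ = 5.74944×10⁻⁷ → Δ(αL) = 2.1201356×10⁻⁵ m/K
ΔT = 1.30×10⁻³ / 2.1201356×10⁻⁵ = 61.3168 K, so T = 12.9 + 61.3168 = 74.2168 °C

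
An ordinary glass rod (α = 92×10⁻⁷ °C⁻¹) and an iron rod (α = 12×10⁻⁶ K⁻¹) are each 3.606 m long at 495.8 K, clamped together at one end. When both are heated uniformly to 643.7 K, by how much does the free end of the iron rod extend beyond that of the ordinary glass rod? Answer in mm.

ΔT = 147.9 K
ordinary glass: ΔL = 92×10⁻⁷ × 3.606 m × 147.9 = 4.9066×10⁻³ m = 4.9066 mm
iron: ΔL = 12×10⁻⁶ × 3.606 m × 147.9 = 6.3999×10⁻³ m = 6.3999 mm
difference = 6.3999 − 4.9066 = 1.4933 mm

1.49 mm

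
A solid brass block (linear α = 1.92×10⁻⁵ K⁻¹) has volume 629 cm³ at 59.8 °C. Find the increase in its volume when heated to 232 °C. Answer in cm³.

ΔV = 6.24 cm³

Isotropic solid: β ≈ 3α = 5.8×10⁻⁵ /K; ΔT = 172.2 K
ΔV = 3αV₀ΔT = 3(1.92×10⁻⁵)(629)(172.2) = 6.24 cm³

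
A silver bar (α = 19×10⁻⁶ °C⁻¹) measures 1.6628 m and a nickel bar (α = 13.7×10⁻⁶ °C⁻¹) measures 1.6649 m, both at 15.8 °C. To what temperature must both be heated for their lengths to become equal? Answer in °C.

L₁(1 + α₁ΔT) = L₂(1 + α₂ΔT) ⇒ ΔT = (L₂ − L₁)/(α₁L₁ − α₂L₂)
L₂ − L₁ = 1.6649 − 1.6628 = 2.10×10⁻³ m
α₁L₁ − α₂L₂ = 19×10⁻⁶×1.6628 − 13.7×10⁻⁶×1.6649 = 8.78407×10⁻⁶ m/K
ΔT = 2.10×10⁻³ / 8.78407×10⁻⁶ = 239.069 K
T = 15.8 + 239.069 = 254.869 °C

T = 254.9 °C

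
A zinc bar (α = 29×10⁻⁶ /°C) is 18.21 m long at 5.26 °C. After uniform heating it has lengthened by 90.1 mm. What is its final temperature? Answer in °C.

T = 176 °C

ΔL = αL₀ΔT ⇒ ΔT = ΔL / (αL₀)
ΔT = 90.1×10⁻³ m / (29×10⁻⁶ × 18.21 m) = 170.61 K
T = 5.26 + 170.61 = 175.87 °C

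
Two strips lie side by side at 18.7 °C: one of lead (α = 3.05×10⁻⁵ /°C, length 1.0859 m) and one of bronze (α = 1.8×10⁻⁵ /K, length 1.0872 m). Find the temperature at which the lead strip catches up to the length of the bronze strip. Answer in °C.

Equal length when α₁L₁ΔT − α₂L₂ΔT = L₂ − L₁ = 1.30×10⁻³ m
α₁L₁ = 3.311995×10⁻⁵, α₂L₂ = 1.95696×10⁻⁵ → Δ(αL) = 1.355035×10⁻⁵ m/K
ΔT = 1.30×10⁻³ / 1.355035×10⁻⁵ = 95.938 K, so T = 18.7 + 95.938 = 114.638 °C

T = 114.6 °C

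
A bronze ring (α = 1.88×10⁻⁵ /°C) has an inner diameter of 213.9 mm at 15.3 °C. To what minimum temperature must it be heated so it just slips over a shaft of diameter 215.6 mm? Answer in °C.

T = 438 °C

Required Δd = 215.6 − 213.9 = 1.7 mm
Δd = αd₀ΔT ⇒ ΔT = Δd/(αd₀) = 1.7 / (1.88×10⁻⁵ × 213.9) = 422.75 K
T_min = 15.3 + 422.75 = 438.05 °C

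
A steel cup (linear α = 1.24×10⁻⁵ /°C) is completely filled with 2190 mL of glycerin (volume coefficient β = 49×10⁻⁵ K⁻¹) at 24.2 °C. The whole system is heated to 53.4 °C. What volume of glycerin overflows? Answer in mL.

29.0 mL

The cup also expands: β_container ≈ 3α = 3.72×10⁻⁵ /K
Net overflow = V₀(β_liq − 3α_cont)ΔT
β − 3α = 4.90×10⁻⁴ − 3.72×10⁻⁵ = 4.528×10⁻⁴ /K; ΔT = 29.2 K
ΔV = 2190 × 4.528×10⁻⁴ × 29.2 = 29.0 mL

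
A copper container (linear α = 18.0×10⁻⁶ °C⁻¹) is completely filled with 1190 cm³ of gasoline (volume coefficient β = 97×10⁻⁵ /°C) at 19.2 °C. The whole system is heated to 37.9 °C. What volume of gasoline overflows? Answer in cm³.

20.4 cm³

The container also expands: β_container ≈ 3α = 5.4×10⁻⁵ /K
Net overflow = V₀(β_liq − 3α_cont)ΔT
β − 3α = 9.70×10⁻⁴ − 5.4×10⁻⁵ = 9.16×10⁻⁴ /K; ΔT = 18.7 K
ΔV = 1190 × 9.16×10⁻⁴ × 18.7 = 20.4 cm³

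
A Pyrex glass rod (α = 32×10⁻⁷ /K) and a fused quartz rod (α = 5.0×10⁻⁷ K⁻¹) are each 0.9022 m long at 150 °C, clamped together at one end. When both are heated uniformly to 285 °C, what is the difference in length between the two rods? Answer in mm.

0.329 mm

ΔT = 135 K
Pyrex glass: ΔL = 32×10⁻⁷ × 0.9022 m × 135 = 3.8975×10⁻⁴ m = 0.38975 mm
fused quartz: ΔL = 5.0×10⁻⁷ × 0.9022 m × 135 = 6.0898×10⁻⁵ m = 0.060898 mm
difference = 0.38975 − 0.060898 = 0.328852 mm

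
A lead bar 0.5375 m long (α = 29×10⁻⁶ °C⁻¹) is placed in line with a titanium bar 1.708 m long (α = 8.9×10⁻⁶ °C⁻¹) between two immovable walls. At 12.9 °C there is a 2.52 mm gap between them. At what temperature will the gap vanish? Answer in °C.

Gap closes when ΔL₁ + ΔL₂ = 2.52 mm = 2.52×10⁻³ m
(α₁L₁ + α₂L₂)ΔT = g
α₁L₁ + α₂L₂ = 29×10⁻⁶×0.5375 + 8.9×10⁻⁶×1.708 = 3.07887×10⁻⁵ m/K
ΔT = 2.52×10⁻³ / 3.07887×10⁻⁵ = 81.848 K
T = 12.9 + 81.848 = 94.748 °C

T = 94.7 °C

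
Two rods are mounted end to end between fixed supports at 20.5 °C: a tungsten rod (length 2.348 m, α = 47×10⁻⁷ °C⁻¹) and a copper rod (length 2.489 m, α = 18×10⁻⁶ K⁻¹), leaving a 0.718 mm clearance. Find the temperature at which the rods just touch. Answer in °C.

α₁L₁ = 1.10356×10⁻⁵ m/K, α₂L₂ = 4.4802×10⁻⁵ m/K → total 5.58376×10⁻⁵ m/K
ΔT = g/(α₁L₁+α₂L₂) = 7.18×10⁻⁴ / 5.58376×10⁻⁵ = 12.859 K
T = 20.5 + 12.859 = 33.359 °C

T = 33.4 °C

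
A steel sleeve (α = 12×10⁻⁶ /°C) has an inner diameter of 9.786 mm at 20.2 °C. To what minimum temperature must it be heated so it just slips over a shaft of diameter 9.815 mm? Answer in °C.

Required Δd = 9.815 − 9.786 = 0.029 mm
Δd = αd₀ΔT ⇒ ΔT = Δd/(αd₀) = 0.029 / (12×10⁻⁶ × 9.786) = 246.95 K
T_min = 20.2 + 246.95 = 267.15 °C

T = 267 °C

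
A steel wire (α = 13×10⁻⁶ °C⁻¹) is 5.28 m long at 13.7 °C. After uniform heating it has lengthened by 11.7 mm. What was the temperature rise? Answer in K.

ΔL = αL₀ΔT ⇒ ΔT = ΔL / (αL₀)
ΔT = 11.7×10⁻³ m / (13×10⁻⁶ × 5.28 m) = 170.45 K

ΔT = 170 K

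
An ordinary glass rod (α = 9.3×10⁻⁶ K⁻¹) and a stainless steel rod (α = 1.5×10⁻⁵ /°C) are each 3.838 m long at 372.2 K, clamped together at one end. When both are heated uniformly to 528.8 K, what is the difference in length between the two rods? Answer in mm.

ΔT = 156.6 K
ordinary glass: ΔL = 9.3×10⁻⁶ × 3.838 m × 156.6 = 5.5896×10⁻³ m = 5.5896 mm
stainless steel: ΔL = 1.5×10⁻⁵ × 3.838 m × 156.6 = 9.0155×10⁻³ m = 9.0155 mm
difference = 9.0155 − 5.5896 = 3.4259 mm

3.43 mm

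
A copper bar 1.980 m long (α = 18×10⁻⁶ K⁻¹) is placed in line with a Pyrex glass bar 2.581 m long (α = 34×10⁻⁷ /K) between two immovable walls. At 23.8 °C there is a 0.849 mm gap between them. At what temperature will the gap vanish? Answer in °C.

T = 42.9 °C

Gap closes when ΔL₁ + ΔL₂ = 0.849 mm = 8.49×10⁻⁴ m
(α₁L₁ + α₂L₂)ΔT = g
α₁L₁ + α₂L₂ = 18×10⁻⁶×1.980 + 34×10⁻⁷×2.581 = 4.44154×10⁻⁵ m/K
ΔT = 8.49×10⁻⁴ / 4.44154×10⁻⁵ = 19.115 K
T = 23.8 + 19.115 = 42.915 °C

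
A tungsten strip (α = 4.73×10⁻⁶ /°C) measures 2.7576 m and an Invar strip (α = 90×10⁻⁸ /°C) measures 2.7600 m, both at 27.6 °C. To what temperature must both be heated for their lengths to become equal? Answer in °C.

L₁(1 + α₁ΔT) = L₂(1 + α₂ΔT) ⇒ ΔT = (L₂ − L₁)/(α₁L₁ − α₂L₂)
L₂ − L₁ = 2.7600 − 2.7576 = 2.40×10⁻³ m
α₁L₁ − α₂L₂ = 4.73×10⁻⁶×2.7576 − 90×10⁻⁸×2.7600 = 1.0559448×10⁻⁵ m/K
ΔT = 2.40×10⁻³ / 1.0559448×10⁻⁵ = 227.285 K
T = 27.6 + 227.285 = 254.885 °C

T = 254.9 °C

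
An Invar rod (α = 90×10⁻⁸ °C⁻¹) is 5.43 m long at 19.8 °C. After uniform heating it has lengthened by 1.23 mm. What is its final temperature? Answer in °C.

ΔL = αL₀ΔT ⇒ ΔT = ΔL / (αL₀)
ΔT = 1.23×10⁻³ m / (90×10⁻⁸ × 5.43 m) = 251.69 K
T = 19.8 + 251.69 = 271.49 °C

T = 271 °C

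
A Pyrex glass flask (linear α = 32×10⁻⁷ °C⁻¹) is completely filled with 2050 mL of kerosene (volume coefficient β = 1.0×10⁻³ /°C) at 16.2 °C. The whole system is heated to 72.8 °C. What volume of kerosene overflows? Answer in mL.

The flask also expands: β_container ≈ 3α = 9.6×10⁻⁶ /K
Net overflow = V₀(β_liq − 3α_cont)ΔT
β − 3α = 1.00×10⁻³ − 9.6×10⁻⁶ = 9.904×10⁻⁴ /K; ΔT = 56.6 K
ΔV = 2050 × 9.904×10⁻⁴ × 56.6 = 115 mL

115 mL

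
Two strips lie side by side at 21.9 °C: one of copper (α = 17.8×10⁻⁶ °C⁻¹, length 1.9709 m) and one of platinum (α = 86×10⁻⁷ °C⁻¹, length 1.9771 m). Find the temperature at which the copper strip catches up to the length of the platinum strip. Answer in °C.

Equal length when α₁L₁ΔT − α₂L₂ΔT = L₂ − L₁ = 6.20×10⁻³ m
α₁L₁ = 3.508202×10⁻⁵, α₂L₂ = 1.700306×10⁻⁵ → Δ(αL) = 1.807896×10⁻⁵ m/K
ΔT = 6.20×10⁻³ / 1.807896×10⁻⁵ = 342.940 K, so T = 21.9 + 342.940 = 364.840 °C

T = 364.8 °C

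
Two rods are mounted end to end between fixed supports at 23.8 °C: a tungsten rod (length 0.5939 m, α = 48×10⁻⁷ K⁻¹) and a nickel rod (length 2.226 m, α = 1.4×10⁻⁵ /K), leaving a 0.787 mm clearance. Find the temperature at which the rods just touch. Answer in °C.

T = 46.9 °C

Gap closes when ΔL₁ + ΔL₂ = 0.787 mm = 7.87×10⁻⁴ m
(α₁L₁ + α₂L₂)ΔT = g
α₁L₁ + α₂L₂ = 48×10⁻⁷×0.5939 + 1.4×10⁻⁵×2.226 = 3.401472×10⁻⁵ m/K
ΔT = 7.87×10⁻⁴ / 3.401472×10⁻⁵ = 23.137 K
T = 23.8 + 23.137 = 46.937 °C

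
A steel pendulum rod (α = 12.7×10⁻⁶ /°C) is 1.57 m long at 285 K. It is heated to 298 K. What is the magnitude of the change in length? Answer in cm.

ΔL = 0.0259 cm

|ΔT| = |298 − 285| = 13 K
ΔL = αL₀ΔT = (12.7×10⁻⁶)(1.57)(13) = 2.59×10⁻⁴ m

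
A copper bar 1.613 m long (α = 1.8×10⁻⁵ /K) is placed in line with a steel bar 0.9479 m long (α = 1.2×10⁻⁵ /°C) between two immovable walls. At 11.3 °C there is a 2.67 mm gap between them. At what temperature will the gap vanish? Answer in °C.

T = 77.4 °C

α₁L₁ = 2.9034×10⁻⁵ m/K, α₂L₂ = 1.13748×10⁻⁵ m/K → total 4.04088×10⁻⁵ m/K
ΔT = g/(α₁L₁+α₂L₂) = 2.67×10⁻³ / 4.04088×10⁻⁵ = 66.075 K
T = 11.3 + 66.075 = 77.375 °C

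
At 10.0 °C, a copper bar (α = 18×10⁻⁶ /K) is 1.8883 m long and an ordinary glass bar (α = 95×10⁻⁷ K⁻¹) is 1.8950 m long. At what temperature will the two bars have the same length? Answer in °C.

T = 429.1 °C

L₁(1 + α₁ΔT) = L₂(1 + α₂ΔT) ⇒ ΔT = (L₂ − L₁)/(α₁L₁ − α₂L₂)
L₂ − L₁ = 1.8950 − 1.8883 = 6.70×10⁻³ m
α₁L₁ − α₂L₂ = 18×10⁻⁶×1.8883 − 95×10⁻⁷×1.8950 = 1.59869×10⁻⁵ m/K
ΔT = 6.70×10⁻³ / 1.59869×10⁻⁵ = 419.093 K
T = 10.0 + 419.093 = 429.093 °C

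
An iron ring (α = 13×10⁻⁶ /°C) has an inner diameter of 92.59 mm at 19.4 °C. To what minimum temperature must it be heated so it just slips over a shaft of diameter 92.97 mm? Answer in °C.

Required Δd = 92.97 − 92.59 = 0.38 mm
Δd = αd₀ΔT ⇒ ΔT = Δd/(αd₀) = 0.38 / (13×10⁻⁶ × 92.59) = 315.70 K
T_min = 19.4 + 315.70 = 335.10 °C

T = 335 °C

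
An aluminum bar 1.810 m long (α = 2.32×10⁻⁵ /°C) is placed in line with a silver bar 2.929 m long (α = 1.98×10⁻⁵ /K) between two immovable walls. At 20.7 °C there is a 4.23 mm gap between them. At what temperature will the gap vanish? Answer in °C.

Gap closes when ΔL₁ + ΔL₂ = 4.23 mm = 4.23×10⁻³ m
(α₁L₁ + α₂L₂)ΔT = g
α₁L₁ + α₂L₂ = 2.32×10⁻⁵×1.810 + 1.98×10⁻⁵×2.929 = 9.99862×10⁻⁵ m/K
ΔT = 4.23×10⁻³ / 9.99862×10⁻⁵ = 42.306 K
T = 20.7 + 42.306 = 63.006 °C

T = 63.0 °C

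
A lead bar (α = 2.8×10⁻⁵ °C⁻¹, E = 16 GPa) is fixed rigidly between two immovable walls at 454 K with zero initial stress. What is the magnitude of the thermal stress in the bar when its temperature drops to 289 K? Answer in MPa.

σ = 73.9 MPa

Fully constrained: the free strain ε = αΔT is blocked, so σ = Eε = EαΔT.
|ΔT| = 165 K
σ = 16.0×10⁹ × 2.8×10⁻⁵ × 165 = 7.39×10⁷ Pa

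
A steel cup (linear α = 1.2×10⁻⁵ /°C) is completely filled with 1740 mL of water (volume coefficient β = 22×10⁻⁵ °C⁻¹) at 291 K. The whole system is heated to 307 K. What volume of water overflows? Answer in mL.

5.12 mL

The cup also expands: β_container ≈ 3α = 3.6×10⁻⁵ /K
Net overflow = V₀(β_liq − 3α_cont)ΔT
β − 3α = 2.20×10⁻⁴ − 3.6×10⁻⁵ = 1.84×10⁻⁴ /K; ΔT = 16 K
ΔV = 1740 × 1.84×10⁻⁴ × 16 = 5.12 mL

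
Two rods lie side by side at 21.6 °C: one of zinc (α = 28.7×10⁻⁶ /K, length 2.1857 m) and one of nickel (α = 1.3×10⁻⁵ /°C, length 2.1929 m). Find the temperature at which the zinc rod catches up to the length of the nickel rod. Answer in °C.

T = 232.0 °C

Equal length when α₁L₁ΔT − α₂L₂ΔT = L₂ − L₁ = 7.20×10⁻³ m
α₁L₁ = 6.272959×10⁻⁵, α₂L₂ = 2.85077×10⁻⁵ → Δ(αL) = 3.422189×10⁻⁵ m/K
ΔT = 7.20×10⁻³ / 3.422189×10⁻⁵ = 210.392 K, so T = 21.6 + 210.392 = 231.992 °C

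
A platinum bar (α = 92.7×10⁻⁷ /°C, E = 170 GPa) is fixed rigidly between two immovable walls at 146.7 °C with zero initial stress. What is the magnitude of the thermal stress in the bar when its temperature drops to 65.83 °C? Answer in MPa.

Fully constrained: the free strain ε = αΔT is blocked, so σ = Eε = EαΔT.
|ΔT| = 80.87 K
σ = 170×10⁹ × 92.7×10⁻⁷ × 80.87 = 1.27×10⁸ Pa

σ = 127 MPa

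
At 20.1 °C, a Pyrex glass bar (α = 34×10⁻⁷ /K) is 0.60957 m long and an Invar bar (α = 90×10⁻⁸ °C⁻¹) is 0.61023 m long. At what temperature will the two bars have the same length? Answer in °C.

T = 453.4 °C

L₁(1 + α₁ΔT) = L₂(1 + α₂ΔT) ⇒ ΔT = (L₂ − L₁)/(α₁L₁ − α₂L₂)
L₂ − L₁ = 0.61023 − 0.60957 = 6.60×10⁻⁴ m
α₁L₁ − α₂L₂ = 34×10⁻⁷×0.60957 − 90×10⁻⁸×0.61023 = 1.523331×10⁻⁶ m/K
ΔT = 6.60×10⁻⁴ / 1.523331×10⁻⁶ = 433.261 K
T = 20.1 + 433.261 = 453.361 °C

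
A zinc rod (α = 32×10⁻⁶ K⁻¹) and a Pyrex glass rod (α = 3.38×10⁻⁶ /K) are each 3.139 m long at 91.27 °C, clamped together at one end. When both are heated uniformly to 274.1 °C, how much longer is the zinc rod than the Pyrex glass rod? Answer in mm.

ΔT = 182.83 K
zinc: ΔL = 32×10⁻⁶ × 3.139 m × 182.83 = 1.8365×10⁻² m = 18.365 mm
Pyrex glass: ΔL = 3.38×10⁻⁶ × 3.139 m × 182.83 = 1.9398×10⁻³ m = 1.9398 mm
difference = 18.365 − 1.9398 = 16.4252 mm

16.4 mm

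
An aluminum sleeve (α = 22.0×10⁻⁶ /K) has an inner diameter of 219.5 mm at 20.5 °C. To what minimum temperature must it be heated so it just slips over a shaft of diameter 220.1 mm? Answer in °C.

Required Δd = 220.1 − 219.5 = 0.6 mm
Δd = αd₀ΔT ⇒ ΔT = Δd/(αd₀) = 0.6 / (22.0×10⁻⁶ × 219.5) = 124.25 K
T_min = 20.5 + 124.25 = 144.75 °C

T = 145 °C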